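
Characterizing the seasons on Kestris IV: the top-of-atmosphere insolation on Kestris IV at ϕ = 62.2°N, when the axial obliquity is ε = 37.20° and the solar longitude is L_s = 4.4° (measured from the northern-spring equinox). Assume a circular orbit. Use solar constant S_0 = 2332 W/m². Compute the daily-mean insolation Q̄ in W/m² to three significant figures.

Solar declination: sin δ = sin ε · sin L_s = sin 37.20° × sin 4.4° = 0.04638, so δ = +2.659°.
cos h₀ = −tan(+62.2°) tan(+2.659°) = -0.0881, h₀ = 1.6590 rad.
Bracket: h₀ sin ϕ sin δ + cos ϕ cos δ sin h₀ = 1.6590×0.88458×0.04638 + 0.46639×0.99892×0.99611 = 0.068063 + 0.464074 = 0.532137.
Q̄ = (S_0/π) × [bracket] = (2332/π) × 0.532137 = 395.0 W/m².

Q̄ ≈ 395 W/m²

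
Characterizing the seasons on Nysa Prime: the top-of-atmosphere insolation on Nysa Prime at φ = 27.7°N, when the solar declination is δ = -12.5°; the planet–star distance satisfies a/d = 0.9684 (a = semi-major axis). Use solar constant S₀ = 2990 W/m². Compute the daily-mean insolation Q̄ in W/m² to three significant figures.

cos H₀ = −tan(+27.7°) tan(-12.500°) = 0.1164, H₀ = 1.4541 rad.
Bracket: H₀ sin φ sin δ + cos φ cos δ sin H₀ = 1.4541×0.46484×-0.21644 + 0.88539×0.97630×0.99320 = -0.146297 + 0.858528 = 0.712231.
Inverse-square distance factor (a/d)² = 0.9684² = 0.937799.
Q̄ = (S₀/π) × 0.937799 × [bracket] = (2990/π) × 0.937799 × 0.712231 = 635.7 W/m².

Q̄ ≈ 636 W/m²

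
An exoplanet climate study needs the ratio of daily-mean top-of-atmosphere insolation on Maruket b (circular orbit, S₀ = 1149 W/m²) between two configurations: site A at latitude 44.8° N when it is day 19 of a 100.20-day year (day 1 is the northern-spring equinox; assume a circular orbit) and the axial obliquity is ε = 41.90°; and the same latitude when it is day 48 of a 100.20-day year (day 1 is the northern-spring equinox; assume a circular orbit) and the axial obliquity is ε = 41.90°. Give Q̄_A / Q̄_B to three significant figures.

Q̄_A / Q̄_B ≈ 1.65

— Configuration A (φ=+44.8°):
Solar longitude: λ_s = 360° × (19 − 1)/100.20 = 64.671°.
sin δ = sin 41.90° × sin 64.671° = 0.60363, so δ = +37.130°.
cos H₀ = −tan(+44.8°) tan(+37.130°) = -0.7519, H₀ = 2.4217 rad.
Bracket: H₀ sin φ sin δ + cos φ cos δ sin H₀ = 2.4217×0.70463×0.60363 + 0.70957×0.79726×0.65933 = 1.030036 + 0.372991 = 1.403027.
Q̄ = (S₀/π) × [bracket] = (1149/π) × 1.403027 = 513.14 W/m².
— Configuration B (φ=+44.8°):
Solar longitude: λ_s = 360° × (48 − 1)/100.20 = 168.862°.
sin δ = sin 41.90° × sin 168.862° = 0.12900, so δ = +7.412°.
cos H₀ = −tan(+44.8°) tan(+7.412°) = -0.1292, H₀ = 1.7003 rad.
Bracket: H₀ sin φ sin δ + cos φ cos δ sin H₀ = 1.7003×0.70463×0.12900 + 0.70957×0.99164×0.99162 = 0.154553 + 0.697742 = 0.852295.
Q̄ = (S₀/π) × [bracket] = (1149/π) × 0.852295 = 311.72 W/m².
Ratio Q̄_A / Q̄_B = 513.14 / 311.72 = 1.646.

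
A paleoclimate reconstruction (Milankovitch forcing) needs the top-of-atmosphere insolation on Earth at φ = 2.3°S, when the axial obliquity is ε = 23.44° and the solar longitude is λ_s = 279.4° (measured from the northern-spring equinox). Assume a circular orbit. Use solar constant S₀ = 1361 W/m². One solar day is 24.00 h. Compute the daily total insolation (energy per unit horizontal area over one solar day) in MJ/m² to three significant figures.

Solar declination: sin δ = sin ε · sin λ_s = sin 23.44° × sin 279.4° = -0.39245, so δ = -23.107°.
cos H₀ = −tan(-2.3°) tan(-23.107°) = -0.0171, H₀ = 1.5879 rad.
Bracket: H₀ sin φ sin δ + cos φ cos δ sin H₀ = 1.5879×-0.04013×-0.39245 + 0.99919×0.91977×0.99985 = 0.025008 + 0.918887 = 0.943895.
Q̄ = (S₀/π) × [bracket] = (1361/π) × 0.943895 = 408.91 W/m².
Daily total = Q̄ × 24.00 h × 3600 s/h = 408.91 × 24.00 × 3600 / 10⁶ = 35.33 MJ/m².

35.3 MJ/m²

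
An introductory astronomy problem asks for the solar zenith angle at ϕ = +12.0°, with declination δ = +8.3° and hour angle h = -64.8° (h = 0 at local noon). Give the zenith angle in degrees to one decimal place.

cos θ_z = sin ϕ sin δ + cos ϕ cos δ cos h = 0.030013 + 0.412113 = 0.442126.
θ_z = arccos(0.442126) = 63.8°.

θ_z = 63.8°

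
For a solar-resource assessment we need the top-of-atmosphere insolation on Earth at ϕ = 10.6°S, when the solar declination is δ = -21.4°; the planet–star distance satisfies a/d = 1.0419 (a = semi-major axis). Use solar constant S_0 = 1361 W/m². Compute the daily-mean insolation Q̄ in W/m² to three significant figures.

cos h₀ = −tan(-10.6°) tan(-21.400°) = -0.0733, h₀ = 1.6442 rad.
Bracket: h₀ sin ϕ sin δ + cos ϕ cos δ sin h₀ = 1.6442×-0.18395×-0.36488 + 0.98294×0.93106×0.99731 = 0.110358 + 0.912714 = 1.023072.
Inverse-square distance factor (a/d)² = 1.0419² = 1.085556.
Q̄ = (S_0/π) × 1.085556 × [bracket] = (1361/π) × 1.085556 × 1.023072 = 481.1 W/m².

Q̄ ≈ 481 W/m²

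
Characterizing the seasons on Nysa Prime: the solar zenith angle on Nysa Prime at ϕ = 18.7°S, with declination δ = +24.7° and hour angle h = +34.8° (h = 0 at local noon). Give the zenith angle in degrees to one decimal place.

cos θ_z = sin ϕ sin δ + cos ϕ cos δ cos h = -0.133974 + 0.706639 = 0.572665.
θ_z = arccos(0.572665) = 55.1°.

θ_z = 55.1°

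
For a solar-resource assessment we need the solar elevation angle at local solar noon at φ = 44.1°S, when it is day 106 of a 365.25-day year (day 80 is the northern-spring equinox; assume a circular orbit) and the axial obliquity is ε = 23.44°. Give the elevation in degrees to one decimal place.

Solar longitude: λ_s = 360° × (106 − 80)/365.25 = 25.626°.
sin δ = sin 23.44° × sin 25.626° = 0.17204, so δ = +9.907°.
At local noon the hour angle is zero, so the zenith angle equals |φ − δ| = |-44.1° − (+9.907°)| = 54.007°.
Elevation = 90° − 54.007° = 36.0°.

36.0°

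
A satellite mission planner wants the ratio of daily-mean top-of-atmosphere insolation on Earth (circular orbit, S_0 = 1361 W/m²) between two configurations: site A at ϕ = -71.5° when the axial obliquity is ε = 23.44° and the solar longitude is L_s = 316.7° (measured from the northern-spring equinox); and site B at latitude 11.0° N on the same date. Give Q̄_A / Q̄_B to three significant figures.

— Configuration A (ϕ=-71.5°):
Solar declination: sin δ = sin ε · sin L_s = sin 23.44° × sin 316.7° = -0.27281, so δ = -15.832°.
cos h₀ = −tan(-71.5°) tan(-15.832°) = -0.8475, h₀ = 2.5820 rad.
Bracket: h₀ sin ϕ sin δ + cos ϕ cos δ sin h₀ = 2.5820×-0.94832×-0.27281 + 0.31730×0.96207×0.53081 = 0.667992 + 0.162038 = 0.830030.
Q̄ = (S_0/π) × [bracket] = (1361/π) × 0.830030 = 359.59 W/m².
— Configuration B (ϕ=+11.0°):
cos h₀ = −tan(+11.0°) tan(-15.832°) = 0.0551, h₀ = 1.5156 rad.
Bracket: h₀ sin ϕ sin δ + cos ϕ cos δ sin h₀ = 1.5156×0.19081×-0.27281 + 0.98163×0.96207×0.99848 = -0.078894 + 0.942961 = 0.864067.
Q̄ = (S_0/π) × [bracket] = (1361/π) × 0.864067 = 374.33 W/m².
Ratio Q̄_A / Q̄_B = 359.59 / 374.33 = 0.9606.

Q̄_A / Q̄_B ≈ 0.961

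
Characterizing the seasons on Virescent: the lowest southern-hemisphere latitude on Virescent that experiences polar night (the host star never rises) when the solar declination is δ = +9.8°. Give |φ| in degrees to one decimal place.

Polar night requires cos H₀ = −tan φ tan δ ≥ 1, i.e. tan φ tan δ ≤ −1.
The boundary is |tan φ| · |tan δ| = 1, so |φ| = 90° − |δ| = 90° − 9.8° = 80.2° in the southern hemisphere.

|φ| = 80.2°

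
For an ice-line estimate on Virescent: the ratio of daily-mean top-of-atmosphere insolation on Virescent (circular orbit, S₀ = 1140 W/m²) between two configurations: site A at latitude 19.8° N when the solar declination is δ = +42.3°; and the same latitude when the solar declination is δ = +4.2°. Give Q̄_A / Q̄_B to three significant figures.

— Configuration A (φ=+19.8°):
cos H₀ = −tan(+19.8°) tan(+42.300°) = -0.3276, H₀ = 1.9046 rad.
Bracket: H₀ sin φ sin δ + cos φ cos δ sin H₀ = 1.9046×0.33874×0.67301 + 0.94088×0.73963×0.94482 = 0.434202 + 0.657503 = 1.091705.
Q̄ = (S₀/π) × [bracket] = (1140/π) × 1.091705 = 396.15 W/m².
— Configuration B (φ=+19.8°):
cos H₀ = −tan(+19.8°) tan(+4.200°) = -0.0264, H₀ = 1.5972 rad.
Bracket: H₀ sin φ sin δ + cos φ cos δ sin H₀ = 1.5972×0.33874×0.07324 + 0.94088×0.99731×0.99965 = 0.039625 + 0.938021 = 0.977646.
Q̄ = (S₀/π) × [bracket] = (1140/π) × 0.977646 = 354.76 W/m².
Ratio Q̄_A / Q̄_B = 396.15 / 354.76 = 1.117.

Q̄_A / Q̄_B ≈ 1.12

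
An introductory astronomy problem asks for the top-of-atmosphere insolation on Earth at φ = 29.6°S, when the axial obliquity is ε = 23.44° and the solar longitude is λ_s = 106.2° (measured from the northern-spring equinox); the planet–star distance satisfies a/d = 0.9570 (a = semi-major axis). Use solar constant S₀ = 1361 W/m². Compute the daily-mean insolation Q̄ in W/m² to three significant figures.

Solar declination: sin δ = sin ε · sin λ_s = sin 23.44° × sin 106.2° = 0.38199, so δ = +22.457°.
cos H₀ = −tan(-29.6°) tan(+22.457°) = 0.2348, H₀ = 1.3338 rad.
Bracket: H₀ sin φ sin δ + cos φ cos δ sin H₀ = 1.3338×-0.49394×0.38199 + 0.86949×0.92416×0.97204 = -0.251662 + 0.781081 = 0.529419.
Inverse-square distance factor (a/d)² = 0.9570² = 0.915849.
Q̄ = (S₀/π) × 0.915849 × [bracket] = (1361/π) × 0.915849 × 0.529419 = 210.1 W/m².

Q̄ ≈ 210 W/m²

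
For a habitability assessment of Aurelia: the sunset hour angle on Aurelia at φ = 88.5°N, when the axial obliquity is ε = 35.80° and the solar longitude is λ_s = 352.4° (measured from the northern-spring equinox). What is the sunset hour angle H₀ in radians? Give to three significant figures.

H₀ = 0.00 rad

Solar declination: sin δ = sin ε · sin λ_s = sin 35.80° × sin 352.4° = -0.07736, so δ = -4.437°.
cos H₀ = −tan φ · tan δ = 2.9633 ≥ 1, so the host star never rises (polar night) and H₀ = 0.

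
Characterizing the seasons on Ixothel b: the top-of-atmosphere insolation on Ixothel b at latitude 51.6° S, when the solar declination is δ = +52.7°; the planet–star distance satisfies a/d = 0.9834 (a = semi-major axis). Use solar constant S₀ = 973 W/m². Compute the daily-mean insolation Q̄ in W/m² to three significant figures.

cos H₀ = −tan(-51.6°) tan(+52.700°) = 1.6562 ≥ 1 ⇒ polar night, H₀ = 0 and Q̄ = 0.
Inverse-square distance factor (a/d)² = 0.9834² = 0.967076.

Q̄ ≈ 0.00 W/m²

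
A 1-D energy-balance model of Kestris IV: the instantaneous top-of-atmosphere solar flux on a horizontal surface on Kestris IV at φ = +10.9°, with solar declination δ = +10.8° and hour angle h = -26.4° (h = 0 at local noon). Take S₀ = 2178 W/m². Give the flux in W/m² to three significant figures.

cos θ_z = sin φ sin δ + cos φ cos δ cos h = 0.035433 + 0.863973 = 0.899406.
Flux = S₀ · cos θ_z = 2178 × 0.899406 = 1959 W/m².

1.96e+03 W/m²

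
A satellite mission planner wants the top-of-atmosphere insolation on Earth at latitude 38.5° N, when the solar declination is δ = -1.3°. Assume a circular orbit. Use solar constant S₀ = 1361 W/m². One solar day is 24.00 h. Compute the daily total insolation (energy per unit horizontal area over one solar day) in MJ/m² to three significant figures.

cos H₀ = −tan(+38.5°) tan(-1.300°) = 0.0181, H₀ = 1.5527 rad.
Bracket: H₀ sin φ sin δ + cos φ cos δ sin H₀ = 1.5527×0.62251×-0.02269 + 0.78261×0.99974×0.99984 = -0.021932 + 0.782281 = 0.760349.
Q̄ = (S₀/π) × [bracket] = (1361/π) × 0.760349 = 329.40 W/m².
Daily total = Q̄ × 24.00 h × 3600 s/h = 329.40 × 24.00 × 3600 / 10⁶ = 28.46 MJ/m².

28.5 MJ/m²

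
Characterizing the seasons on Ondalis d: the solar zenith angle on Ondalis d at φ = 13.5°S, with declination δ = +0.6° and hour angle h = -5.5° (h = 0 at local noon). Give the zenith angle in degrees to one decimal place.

cos θ_z = sin φ sin δ + cos φ cos δ cos h = -0.002445 + 0.967840 = 0.965395.
θ_z = arccos(0.965395) = 15.1°.

θ_z = 15.1°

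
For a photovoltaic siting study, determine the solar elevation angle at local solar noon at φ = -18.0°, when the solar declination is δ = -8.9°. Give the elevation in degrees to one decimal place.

80.9°

At local noon the hour angle is zero, so the zenith angle equals |φ − δ| = |-18.0° − (-8.900°)| = 9.100°.
Elevation = 90° − 9.100° = 80.9°.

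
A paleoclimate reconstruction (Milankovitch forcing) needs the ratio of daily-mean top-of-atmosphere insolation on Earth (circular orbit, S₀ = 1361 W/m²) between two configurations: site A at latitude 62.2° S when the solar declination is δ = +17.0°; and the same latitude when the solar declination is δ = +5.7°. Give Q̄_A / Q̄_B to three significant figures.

Q̄_A / Q̄_B ≈ 0.350

— Configuration A (φ=-62.2°):
cos H₀ = −tan(-62.2°) tan(+17.000°) = 0.5799, H₀ = 0.9522 rad.
Bracket: H₀ sin φ sin δ + cos φ cos δ sin H₀ = 0.9522×-0.88458×0.29237 + 0.46639×0.95630×0.81471 = -0.246262 + 0.363368 = 0.117106.
Q̄ = (S₀/π) × [bracket] = (1361/π) × 0.117106 = 50.733 W/m².
— Configuration B (φ=-62.2°):
cos H₀ = −tan(-62.2°) tan(+5.700°) = 0.1893, H₀ = 1.3803 rad.
Bracket: H₀ sin φ sin δ + cos φ cos δ sin H₀ = 1.3803×-0.88458×0.09932 + 0.46639×0.99506×0.98192 = -0.121268 + 0.455695 = 0.334427.
Q̄ = (S₀/π) × [bracket] = (1361/π) × 0.334427 = 144.88 W/m².
Ratio Q̄_A / Q̄_B = 50.733 / 144.88 = 0.3502.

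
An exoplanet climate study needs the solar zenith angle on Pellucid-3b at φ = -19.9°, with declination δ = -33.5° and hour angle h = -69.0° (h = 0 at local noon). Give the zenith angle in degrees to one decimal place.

θ_z = 62.0°

cos θ_z = sin φ sin δ + cos φ cos δ cos h = 0.187868 + 0.280994 = 0.468862.
θ_z = arccos(0.468862) = 62.0°.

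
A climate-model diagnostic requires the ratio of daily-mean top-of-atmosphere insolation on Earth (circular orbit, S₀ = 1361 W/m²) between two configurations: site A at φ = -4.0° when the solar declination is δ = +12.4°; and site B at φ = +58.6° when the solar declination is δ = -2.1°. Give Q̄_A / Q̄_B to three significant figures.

Q̄_A / Q̄_B ≈ 2.01

— Configuration A (φ=-4.0°):
cos H₀ = −tan(-4.0°) tan(+12.400°) = 0.0154, H₀ = 1.5554 rad.
Bracket: H₀ sin φ sin δ + cos φ cos δ sin H₀ = 1.5554×-0.06976×0.21474 + 0.99756×0.97667×0.99988 = -0.023300 + 0.974170 = 0.950870.
Q̄ = (S₀/π) × [bracket] = (1361/π) × 0.950870 = 411.94 W/m².
— Configuration B (φ=+58.6°):
cos H₀ = −tan(+58.6°) tan(-2.100°) = 0.0601, H₀ = 1.5107 rad.
Bracket: H₀ sin φ sin δ + cos φ cos δ sin H₀ = 1.5107×0.85355×-0.03664 + 0.52101×0.99933×0.99819 = -0.047246 + 0.519719 = 0.472473.
Q̄ = (S₀/π) × [bracket] = (1361/π) × 0.472473 = 204.68 W/m².
Ratio Q̄_A / Q̄_B = 411.94 / 204.68 = 2.013.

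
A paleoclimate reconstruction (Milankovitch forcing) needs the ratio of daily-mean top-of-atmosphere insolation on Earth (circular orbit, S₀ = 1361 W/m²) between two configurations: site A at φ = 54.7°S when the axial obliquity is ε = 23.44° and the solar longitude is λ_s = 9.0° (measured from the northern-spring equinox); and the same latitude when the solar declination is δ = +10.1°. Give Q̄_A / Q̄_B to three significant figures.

Q̄_A / Q̄_B ≈ 1.38

— Configuration A (φ=-54.7°):
Solar declination: sin δ = sin ε · sin λ_s = sin 23.44° × sin 9.0° = 0.06223, so δ = +3.568°.
cos H₀ = −tan(-54.7°) tan(+3.568°) = 0.0881, H₀ = 1.4826 rad.
Bracket: H₀ sin φ sin δ + cos φ cos δ sin H₀ = 1.4826×-0.81614×0.06223 + 0.57786×0.99806×0.99612 = -0.075299 + 0.574501 = 0.499202.
Q̄ = (S₀/π) × [bracket] = (1361/π) × 0.499202 = 216.26 W/m².
— Configuration B (φ=-54.7°):
cos H₀ = −tan(-54.7°) tan(+10.100°) = 0.2516, H₀ = 1.3165 rad.
Bracket: H₀ sin φ sin δ + cos φ cos δ sin H₀ = 1.3165×-0.81614×0.17537 + 0.57786×0.98450×0.96784 = -0.188426 + 0.550607 = 0.362181.
Q̄ = (S₀/π) × [bracket] = (1361/π) × 0.362181 = 156.90 W/m².
Ratio Q̄_A / Q̄_B = 216.26 / 156.90 = 1.378.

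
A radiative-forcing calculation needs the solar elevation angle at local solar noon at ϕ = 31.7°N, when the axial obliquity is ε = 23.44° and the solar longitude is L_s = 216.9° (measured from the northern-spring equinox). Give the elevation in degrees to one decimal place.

44.5°

Solar declination: sin δ = sin ε · sin L_s = sin 23.44° × sin 216.9° = -0.23884, so δ = -13.818°.
At local noon the hour angle is zero, so the zenith angle equals |ϕ − δ| = |+31.7° − (-13.818°)| = 45.518°.
Elevation = 90° − 45.518° = 44.5°.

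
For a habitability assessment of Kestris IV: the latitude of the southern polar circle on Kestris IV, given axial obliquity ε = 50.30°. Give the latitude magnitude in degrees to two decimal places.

39.70°

The polar circle is the lowest latitude that experiences at least one full rotation of continuous darkness at the northern-summer solstice; it lies at |φ| = 90° − ε = 90° − 50.30° = 39.70°.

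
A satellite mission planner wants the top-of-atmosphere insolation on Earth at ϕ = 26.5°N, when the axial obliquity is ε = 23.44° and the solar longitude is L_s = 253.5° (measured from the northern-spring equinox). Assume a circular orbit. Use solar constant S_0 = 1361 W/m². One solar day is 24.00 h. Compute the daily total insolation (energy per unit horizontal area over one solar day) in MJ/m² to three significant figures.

21.6 MJ/m²

Solar declination: sin δ = sin ε · sin L_s = sin 23.44° × sin 253.5° = -0.38141, so δ = -22.421°.
cos h₀ = −tan(+26.5°) tan(-22.421°) = 0.2057, h₀ = 1.3636 rad.
Bracket: h₀ sin ϕ sin δ + cos ϕ cos δ sin h₀ = 1.3636×0.44620×-0.38141 + 0.89493×0.92441×0.97861 = -0.232064 + 0.809587 = 0.577523.
Q̄ = (S_0/π) × [bracket] = (1361/π) × 0.577523 = 250.19 W/m².
Daily total = Q̄ × 24.00 h × 3600 s/h = 250.19 × 24.00 × 3600 / 10⁶ = 21.62 MJ/m².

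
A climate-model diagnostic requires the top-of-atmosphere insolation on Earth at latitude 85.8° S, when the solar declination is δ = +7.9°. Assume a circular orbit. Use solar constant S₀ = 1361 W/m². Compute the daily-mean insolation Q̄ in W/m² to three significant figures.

cos H₀ = −tan(-85.8°) tan(+7.900°) = 1.8896 ≥ 1 ⇒ polar night, H₀ = 0 and Q̄ = 0.

Q̄ ≈ 0.00 W/m²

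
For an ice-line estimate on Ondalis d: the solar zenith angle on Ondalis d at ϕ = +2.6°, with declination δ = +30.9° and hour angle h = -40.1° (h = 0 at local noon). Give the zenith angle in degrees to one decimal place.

θ_z = 47.2°

cos θ_z = sin ϕ sin δ + cos ϕ cos δ cos h = 0.023296 + 0.655677 = 0.678973.
θ_z = arccos(0.678973) = 47.2°.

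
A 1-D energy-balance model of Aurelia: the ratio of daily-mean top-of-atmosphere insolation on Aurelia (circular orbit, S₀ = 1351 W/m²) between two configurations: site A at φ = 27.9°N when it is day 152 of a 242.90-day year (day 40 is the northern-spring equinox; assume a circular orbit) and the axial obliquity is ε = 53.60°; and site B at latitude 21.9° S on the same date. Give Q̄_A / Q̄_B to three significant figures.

— Configuration A (φ=+27.9°):
Solar longitude: λ_s = 360° × (152 − 40)/242.90 = 165.994°.
sin δ = sin 53.60° × sin 165.994° = 0.19480, so δ = +11.233°.
cos H₀ = −tan(+27.9°) tan(+11.233°) = -0.1052, H₀ = 1.6761 rad.
Bracket: H₀ sin φ sin δ + cos φ cos δ sin H₀ = 1.6761×0.46793×0.19480 + 0.88377×0.98084×0.99446 = 0.152781 + 0.862035 = 1.014816.
Q̄ = (S₀/π) × [bracket] = (1351/π) × 1.014816 = 436.41 W/m².
— Configuration B (φ=-21.9°):
cos H₀ = −tan(-21.9°) tan(+11.233°) = 0.0798, H₀ = 1.4909 rad.
Bracket: H₀ sin φ sin δ + cos φ cos δ sin H₀ = 1.4909×-0.37299×0.19480 + 0.92784×0.98084×0.99681 = -0.108326 + 0.907159 = 0.798833.
Q̄ = (S₀/π) × [bracket] = (1351/π) × 0.798833 = 343.53 W/m².
Ratio Q̄_A / Q̄_B = 436.41 / 343.53 = 1.270.

Q̄_A / Q̄_B ≈ 1.27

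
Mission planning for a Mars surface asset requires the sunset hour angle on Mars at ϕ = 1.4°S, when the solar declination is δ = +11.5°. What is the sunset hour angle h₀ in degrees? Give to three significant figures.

h₀ = 89.7°

cos h₀ = −tan ϕ · tan δ = −tan(-1.4°) × tan(+11.500°) = 0.0050, so h₀ = 1.5658 rad = 89.72°.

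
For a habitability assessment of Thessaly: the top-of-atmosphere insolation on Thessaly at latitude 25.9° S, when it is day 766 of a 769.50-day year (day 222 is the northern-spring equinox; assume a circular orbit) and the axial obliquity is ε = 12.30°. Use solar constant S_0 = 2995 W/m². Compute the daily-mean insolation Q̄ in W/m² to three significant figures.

Solar longitude: L_s = 360° × (766 − 222)/769.50 = 254.503°.
sin δ = sin 12.30° × sin 254.503° = -0.20529, so δ = -11.846°.
cos h₀ = −tan(-25.9°) tan(-11.846°) = -0.1019, h₀ = 1.6728 rad.
Bracket: h₀ sin ϕ sin δ + cos ϕ cos δ sin h₀ = 1.6728×-0.43680×-0.20529 + 0.89956×0.97870×0.99480 = 0.150001 + 0.875821 = 1.025822.
Q̄ = (S_0/π) × [bracket] = (2995/π) × 1.025822 = 978.0 W/m².

Q̄ ≈ 978 W/m²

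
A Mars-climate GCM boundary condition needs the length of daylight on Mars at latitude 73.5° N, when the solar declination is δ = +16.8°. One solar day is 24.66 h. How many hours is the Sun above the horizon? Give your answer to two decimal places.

Sunrise equation: cos H₀ = −tan φ · tan δ = -1.0193 ≤ −1, so the Sun never sets (polar day) and H₀ = π.
Daylight = 2H₀/(2π) × 24.66 h = (3.1416/π) × 24.66 = 24.66 h.

24.66 h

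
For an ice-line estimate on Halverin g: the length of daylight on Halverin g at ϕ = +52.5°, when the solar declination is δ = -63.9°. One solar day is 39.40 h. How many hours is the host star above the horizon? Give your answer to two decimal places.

0.00 h

cos h₀ = −tan ϕ · tan δ = 2.6602 ≥ 1, so the host star never rises (polar night) and h₀ = 0.
Daylight = 2h₀/(2π) × 39.40 h = (0.0000/π) × 39.40 = 0.00 h.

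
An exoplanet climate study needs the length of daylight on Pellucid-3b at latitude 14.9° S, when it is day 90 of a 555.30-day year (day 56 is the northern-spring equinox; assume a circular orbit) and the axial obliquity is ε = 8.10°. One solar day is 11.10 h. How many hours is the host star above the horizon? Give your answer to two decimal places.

Solar longitude: λ_s = 360° × (90 − 56)/555.30 = 22.042°.
sin δ = sin 8.10° × sin 22.042° = 0.05288, so δ = +3.031°.
cos H₀ = −tan φ · tan δ = −tan(-14.9°) × tan(+3.031°) = 0.0141, so H₀ = 1.5567 rad = 89.19°.
Daylight = 2H₀/(2π) × 11.10 h = (1.5567/π) × 11.10 = 5.50 h.

5.50 h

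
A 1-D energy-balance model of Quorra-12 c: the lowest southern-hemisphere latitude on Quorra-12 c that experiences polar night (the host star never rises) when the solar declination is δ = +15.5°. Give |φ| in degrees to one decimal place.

|φ| = 74.5°

Polar night requires cos H₀ = −tan φ tan δ ≥ 1, i.e. tan φ tan δ ≤ −1.
The boundary is |tan φ| · |tan δ| = 1, so |φ| = 90° − |δ| = 90° − 15.5° = 74.5° in the southern hemisphere.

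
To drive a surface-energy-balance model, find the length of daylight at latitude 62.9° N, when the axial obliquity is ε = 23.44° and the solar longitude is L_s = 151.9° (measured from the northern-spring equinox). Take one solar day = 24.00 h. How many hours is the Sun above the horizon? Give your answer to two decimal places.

14.92 h

Solar declination: sin δ = sin ε · sin L_s = sin 23.44° × sin 151.9° = 0.18736, so δ = +10.799°.
cos h₀ = −tan ϕ · tan δ = −tan(+62.9°) × tan(+10.799°) = -0.3727, so h₀ = 1.9528 rad = 111.88°.
Daylight = 2h₀/(2π) × 24.00 h = (1.9528/π) × 24.00 = 14.92 h.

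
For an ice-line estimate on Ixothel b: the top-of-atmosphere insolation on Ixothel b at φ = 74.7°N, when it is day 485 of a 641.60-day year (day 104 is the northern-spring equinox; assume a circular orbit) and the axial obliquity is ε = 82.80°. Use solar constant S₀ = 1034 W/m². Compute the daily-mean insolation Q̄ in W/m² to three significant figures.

Q̄ ≈ 0.00 W/m²

Solar longitude: λ_s = 360° × (485 − 104)/641.60 = 213.778°.
sin δ = sin 82.80° × sin 213.778° = -0.55159, so δ = -33.476°.
cos H₀ = −tan(+74.7°) tan(-33.476°) = 2.4173 ≥ 1 ⇒ polar night, H₀ = 0 and Q̄ = 0.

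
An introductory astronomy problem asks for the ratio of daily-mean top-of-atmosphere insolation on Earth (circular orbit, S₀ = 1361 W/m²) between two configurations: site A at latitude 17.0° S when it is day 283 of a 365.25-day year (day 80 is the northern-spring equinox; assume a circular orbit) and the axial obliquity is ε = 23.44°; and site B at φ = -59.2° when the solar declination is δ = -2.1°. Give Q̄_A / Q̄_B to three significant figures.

— Configuration A (φ=-17.0°):
Solar longitude: λ_s = 360° × (283 − 80)/365.25 = 200.082°.
sin δ = sin 23.44° × sin 200.082° = -0.13659, so δ = -7.850°.
cos H₀ = −tan(-17.0°) tan(-7.850°) = -0.0422, H₀ = 1.6130 rad.
Bracket: H₀ sin φ sin δ + cos φ cos δ sin H₀ = 1.6130×-0.29237×-0.13659 + 0.95630×0.99063×0.99911 = 0.064415 + 0.946496 = 1.010911.
Q̄ = (S₀/π) × [bracket] = (1361/π) × 1.010911 = 437.95 W/m².
— Configuration B (φ=-59.2°):
cos H₀ = −tan(-59.2°) tan(-2.100°) = -0.0615, H₀ = 1.6323 rad.
Bracket: H₀ sin φ sin δ + cos φ cos δ sin H₀ = 1.6323×-0.85896×-0.03664 + 0.51204×0.99933×0.99811 = 0.051372 + 0.510730 = 0.562102.
Q̄ = (S₀/π) × [bracket] = (1361/π) × 0.562102 = 243.51 W/m².
Ratio Q̄_A / Q̄_B = 437.95 / 243.51 = 1.798.

Q̄_A / Q̄_B ≈ 1.80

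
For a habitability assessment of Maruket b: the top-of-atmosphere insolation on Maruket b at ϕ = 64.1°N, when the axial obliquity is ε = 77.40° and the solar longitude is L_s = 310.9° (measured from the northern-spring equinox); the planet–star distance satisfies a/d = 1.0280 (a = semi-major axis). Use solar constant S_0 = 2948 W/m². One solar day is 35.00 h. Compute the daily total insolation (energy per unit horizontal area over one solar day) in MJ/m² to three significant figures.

0.00 MJ/m²

Solar declination: sin δ = sin ε · sin L_s = sin 77.40° × sin 310.9° = -0.73765, so δ = -47.532°.
cos h₀ = −tan(+64.1°) tan(-47.532°) = 2.2500 ≥ 1 ⇒ polar night, h₀ = 0 and Q̄ = 0.
Inverse-square distance factor (a/d)² = 1.0280² = 1.056784.
Daily total = Q̄ × 35.00 h × 3600 s/h = 0.00 MJ/m².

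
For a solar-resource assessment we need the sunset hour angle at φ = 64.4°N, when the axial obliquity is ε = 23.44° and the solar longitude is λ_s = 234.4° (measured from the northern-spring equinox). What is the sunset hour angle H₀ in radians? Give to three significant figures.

Solar declination: sin δ = sin ε · sin λ_s = sin 23.44° × sin 234.4° = -0.32344, so δ = -18.871°.
cos H₀ = −tan φ · tan δ = −tan(+64.4°) × tan(-18.871°) = 0.7134, so H₀ = 0.7764 rad = 44.49°.

H₀ = 0.776 rad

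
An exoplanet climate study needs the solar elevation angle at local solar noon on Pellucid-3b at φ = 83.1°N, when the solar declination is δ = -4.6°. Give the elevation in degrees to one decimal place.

2.3°

At local noon the hour angle is zero, so the zenith angle equals |φ − δ| = |+83.1° − (-4.600°)| = 87.700°.
Elevation = 90° − 87.700° = 2.3°.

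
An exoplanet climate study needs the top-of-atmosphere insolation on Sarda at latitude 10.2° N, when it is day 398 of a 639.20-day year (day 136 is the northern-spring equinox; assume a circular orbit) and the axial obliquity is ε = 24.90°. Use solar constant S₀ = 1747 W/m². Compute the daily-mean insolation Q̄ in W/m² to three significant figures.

Solar longitude: λ_s = 360° × (398 − 136)/639.20 = 147.559°.
sin δ = sin 24.90° × sin 147.559° = 0.22585, so δ = +13.053°.
cos H₀ = −tan(+10.2°) tan(+13.053°) = -0.0417, H₀ = 1.6125 rad.
Bracket: H₀ sin φ sin δ + cos φ cos δ sin H₀ = 1.6125×0.17708×0.22585 + 0.98420×0.97416×0.99913 = 0.064490 + 0.957934 = 1.022424.
Q̄ = (S₀/π) × [bracket] = (1747/π) × 1.022424 = 568.6 W/m².

Q̄ ≈ 569 W/m²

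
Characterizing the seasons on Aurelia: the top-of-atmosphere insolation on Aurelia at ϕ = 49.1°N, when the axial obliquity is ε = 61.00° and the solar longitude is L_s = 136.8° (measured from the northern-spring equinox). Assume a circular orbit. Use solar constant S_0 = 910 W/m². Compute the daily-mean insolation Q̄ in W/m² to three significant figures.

Q̄ ≈ 419 W/m²

Solar declination: sin δ = sin ε · sin L_s = sin 61.00° × sin 136.8° = 0.59872, so δ = +36.778°.
cos h₀ = −tan(+49.1°) tan(+36.778°) = -0.8629, h₀ = 2.6119 rad.
Bracket: h₀ sin ϕ sin δ + cos ϕ cos δ sin h₀ = 2.6119×0.75585×0.59872 + 0.65474×0.80096×0.50531 = 1.181996 + 0.264995 = 1.446991.
Q̄ = (S_0/π) × [bracket] = (910/π) × 1.446991 = 419.1 W/m².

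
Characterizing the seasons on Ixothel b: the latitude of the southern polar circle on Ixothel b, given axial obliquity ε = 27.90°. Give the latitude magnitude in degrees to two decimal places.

The polar circle is the lowest latitude that experiences at least one full rotation of continuous darkness at the northern-summer solstice; it lies at |φ| = 90° − ε = 90° − 27.90° = 62.10°.

62.10°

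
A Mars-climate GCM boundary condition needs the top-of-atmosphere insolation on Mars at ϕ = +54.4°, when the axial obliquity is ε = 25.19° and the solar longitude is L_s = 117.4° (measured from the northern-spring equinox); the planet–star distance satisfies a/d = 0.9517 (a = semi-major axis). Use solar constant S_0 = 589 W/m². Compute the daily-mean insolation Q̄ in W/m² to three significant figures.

Q̄ ≈ 189 W/m²

Solar declination: sin δ = sin ε · sin L_s = sin 25.19° × sin 117.4° = 0.37787, so δ = +22.202°.
cos h₀ = −tan(+54.4°) tan(+22.202°) = -0.5701, h₀ = 2.1774 rad.
Bracket: h₀ sin ϕ sin δ + cos ϕ cos δ sin h₀ = 2.1774×0.81310×0.37787 + 0.58212×0.92586×0.82159 = 0.668998 + 0.442805 = 1.111803.
Inverse-square distance factor (a/d)² = 0.9517² = 0.905733.
Q̄ = (S_0/π) × 0.905733 × [bracket] = (589/π) × 0.905733 × 1.111803 = 188.8 W/m².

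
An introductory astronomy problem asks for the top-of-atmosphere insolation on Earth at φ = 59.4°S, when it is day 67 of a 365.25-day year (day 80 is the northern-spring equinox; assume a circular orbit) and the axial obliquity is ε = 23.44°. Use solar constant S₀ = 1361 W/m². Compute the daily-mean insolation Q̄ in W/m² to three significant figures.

Solar longitude: λ_s = 360° × (67 − 80)/365.25 = -12.813°, i.e. -12.813° + 360° = 347.187°.
sin δ = sin 23.44° × sin 347.187° = -0.08822, so δ = -5.061°.
cos H₀ = −tan(-59.4°) tan(-5.061°) = -0.1498, H₀ = 1.7211 rad.
Bracket: H₀ sin φ sin δ + cos φ cos δ sin H₀ = 1.7211×-0.86074×-0.08822 + 0.50904×0.99610×0.98872 = 0.130691 + 0.501335 = 0.632026.
Q̄ = (S₀/π) × [bracket] = (1361/π) × 0.632026 = 273.8 W/m².

Q̄ ≈ 274 W/m²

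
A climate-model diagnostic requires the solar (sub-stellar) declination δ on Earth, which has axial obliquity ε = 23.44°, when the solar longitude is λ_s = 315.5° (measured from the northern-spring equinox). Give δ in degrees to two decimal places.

sin δ = sin ε · sin λ_s = sin 23.44° × sin 315.5° = -0.278814.
δ = arcsin(-0.278814) = -16.19°.

δ = -16.19°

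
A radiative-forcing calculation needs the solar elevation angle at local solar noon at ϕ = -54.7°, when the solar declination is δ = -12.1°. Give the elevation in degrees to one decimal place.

At local noon the hour angle is zero, so the zenith angle equals |ϕ − δ| = |-54.7° − (-12.100°)| = 42.600°.
Elevation = 90° − 42.600° = 47.4°.

47.4°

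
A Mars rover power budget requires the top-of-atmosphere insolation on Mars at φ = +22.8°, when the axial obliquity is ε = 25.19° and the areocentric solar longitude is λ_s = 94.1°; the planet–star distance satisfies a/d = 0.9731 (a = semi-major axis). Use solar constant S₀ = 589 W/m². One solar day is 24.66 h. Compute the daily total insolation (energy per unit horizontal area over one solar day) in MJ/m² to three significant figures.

sin δ = sin 25.19° × sin 94.1° = 0.42453, so δ = +25.121°.
cos H₀ = −tan(+22.8°) tan(+25.121°) = -0.1971, H₀ = 1.7692 rad.
Bracket: H₀ sin φ sin δ + cos φ cos δ sin H₀ = 1.7692×0.38752×0.42453 + 0.92186×0.90541×0.98038 = 0.291058 + 0.818285 = 1.109343.
Inverse-square distance factor (a/d)² = 0.9731² = 0.946924.
Q̄ = (S₀/π) × 0.946924 × [bracket] = (589/π) × 0.946924 × 1.109343 = 196.95 W/m².
Daily total = Q̄ × 24.66 h × 3600 s/h = 196.95 × 24.66 × 3600 / 10⁶ = 17.48 MJ/m².

17.5 MJ/m²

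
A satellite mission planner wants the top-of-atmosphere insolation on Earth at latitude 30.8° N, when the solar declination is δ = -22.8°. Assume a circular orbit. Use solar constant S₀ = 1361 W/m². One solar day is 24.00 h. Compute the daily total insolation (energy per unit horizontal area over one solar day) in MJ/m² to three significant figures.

cos H₀ = −tan(+30.8°) tan(-22.800°) = 0.2506, H₀ = 1.3175 rad.
Bracket: H₀ sin φ sin δ + cos φ cos δ sin H₀ = 1.3175×0.51204×-0.38752 + 0.85896×0.92186×0.96809 = -0.261426 + 0.766573 = 0.505147.
Q̄ = (S₀/π) × [bracket] = (1361/π) × 0.505147 = 218.84 W/m².
Daily total = Q̄ × 24.00 h × 3600 s/h = 218.84 × 24.00 × 3600 / 10⁶ = 18.91 MJ/m².

18.9 MJ/m²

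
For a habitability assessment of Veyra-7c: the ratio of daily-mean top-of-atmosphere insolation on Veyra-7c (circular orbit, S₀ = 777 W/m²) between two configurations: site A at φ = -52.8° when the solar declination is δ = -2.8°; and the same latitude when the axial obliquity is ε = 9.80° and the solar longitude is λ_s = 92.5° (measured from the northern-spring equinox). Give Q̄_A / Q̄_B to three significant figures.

Q̄_A / Q̄_B ≈ 1.67

— Configuration A (φ=-52.8°):
cos H₀ = −tan(-52.8°) tan(-2.800°) = -0.0644, H₀ = 1.6353 rad.
Bracket: H₀ sin φ sin δ + cos φ cos δ sin H₀ = 1.6353×-0.79653×-0.04885 + 0.60460×0.99881×0.99792 = 0.063630 + 0.602624 = 0.666254.
Q̄ = (S₀/π) × [bracket] = (777/π) × 0.666254 = 164.78 W/m².
— Configuration B (φ=-52.8°):
Solar declination: sin δ = sin ε · sin λ_s = sin 9.80° × sin 92.5° = 0.17005, so δ = +9.791°.
cos H₀ = −tan(-52.8°) tan(+9.791°) = 0.2273, H₀ = 1.3415 rad.
Bracket: H₀ sin φ sin δ + cos φ cos δ sin H₀ = 1.3415×-0.79653×0.17005 + 0.60460×0.98544×0.97382 = -0.181706 + 0.580199 = 0.398493.
Q̄ = (S₀/π) × [bracket] = (777/π) × 0.398493 = 98.558 W/m².
Ratio Q̄_A / Q̄_B = 164.78 / 98.558 = 1.672.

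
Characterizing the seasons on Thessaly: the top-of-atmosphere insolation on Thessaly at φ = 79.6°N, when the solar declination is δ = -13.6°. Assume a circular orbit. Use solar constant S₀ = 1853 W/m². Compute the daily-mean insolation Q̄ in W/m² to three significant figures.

cos H₀ = −tan(+79.6°) tan(-13.600°) = 1.3181 ≥ 1 ⇒ polar night, H₀ = 0 and Q̄ = 0.

Q̄ ≈ 0.00 W/m²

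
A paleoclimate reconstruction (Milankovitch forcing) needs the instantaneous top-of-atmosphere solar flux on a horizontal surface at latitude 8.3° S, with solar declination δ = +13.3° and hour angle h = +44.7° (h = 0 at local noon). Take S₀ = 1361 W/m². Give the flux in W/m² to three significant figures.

886 W/m²

cos θ_z = sin φ sin δ + cos φ cos δ cos h = -0.033209 + 0.684490 = 0.651281.
Flux = S₀ · cos θ_z = 1361 × 0.651281 = 886.4 W/m².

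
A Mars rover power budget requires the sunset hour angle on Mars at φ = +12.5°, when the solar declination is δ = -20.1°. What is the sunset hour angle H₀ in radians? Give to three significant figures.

H₀ = 1.49 rad

cos H₀ = −tan φ · tan δ = −tan(+12.5°) × tan(-20.100°) = 0.0811, so H₀ = 1.4896 rad = 85.35°.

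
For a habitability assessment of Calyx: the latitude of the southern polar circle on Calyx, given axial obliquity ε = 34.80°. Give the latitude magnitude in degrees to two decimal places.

55.20°

The polar circle is the lowest latitude that experiences at least one full rotation of continuous darkness at the northern-summer solstice; it lies at |ϕ| = 90° − ε = 90° − 34.80° = 55.20°.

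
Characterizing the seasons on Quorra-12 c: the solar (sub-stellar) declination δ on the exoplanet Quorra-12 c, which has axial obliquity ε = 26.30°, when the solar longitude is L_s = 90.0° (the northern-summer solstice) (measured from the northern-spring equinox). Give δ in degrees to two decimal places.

δ = +26.30°

sin δ = sin ε · sin L_s = sin 26.30° × sin 90.0° = 0.443071.
δ = arcsin(0.443071) = +26.30°.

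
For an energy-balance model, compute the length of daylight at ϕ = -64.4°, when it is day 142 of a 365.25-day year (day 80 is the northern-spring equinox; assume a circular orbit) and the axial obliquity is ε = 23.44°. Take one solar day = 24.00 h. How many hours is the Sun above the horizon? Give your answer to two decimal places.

5.22 h

Solar longitude: L_s = 360° × (142 − 80)/365.25 = 61.109°.
sin δ = sin 23.44° × sin 61.109° = 0.34828, so δ = +20.382°.
cos h₀ = −tan ϕ · tan δ = −tan(-64.4°) × tan(+20.382°) = 0.7755, so h₀ = 0.6833 rad = 39.15°.
Daylight = 2h₀/(2π) × 24.00 h = (0.6833/π) × 24.00 = 5.22 h.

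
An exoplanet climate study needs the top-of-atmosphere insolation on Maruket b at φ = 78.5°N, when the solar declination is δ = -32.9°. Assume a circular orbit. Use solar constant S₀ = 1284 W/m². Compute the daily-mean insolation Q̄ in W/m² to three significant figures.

Q̄ ≈ 0.00 W/m²

cos H₀ = −tan(+78.5°) tan(-32.900°) = 3.1798 ≥ 1 ⇒ polar night, H₀ = 0 and Q̄ = 0.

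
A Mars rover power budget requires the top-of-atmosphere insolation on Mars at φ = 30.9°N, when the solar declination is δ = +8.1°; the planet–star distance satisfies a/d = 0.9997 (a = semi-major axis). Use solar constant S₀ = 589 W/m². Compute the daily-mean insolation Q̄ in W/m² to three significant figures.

Q̄ ≈ 181 W/m²

cos H₀ = −tan(+30.9°) tan(+8.100°) = -0.0852, H₀ = 1.6561 rad.
Bracket: H₀ sin φ sin δ + cos φ cos δ sin H₀ = 1.6561×0.51354×0.14090 + 0.85806×0.99002×0.99637 = 0.119832 + 0.846413 = 0.966245.
Inverse-square distance factor (a/d)² = 0.9997² = 0.999400.
Q̄ = (S₀/π) × 0.999400 × [bracket] = (589/π) × 0.999400 × 0.966245 = 181.0 W/m².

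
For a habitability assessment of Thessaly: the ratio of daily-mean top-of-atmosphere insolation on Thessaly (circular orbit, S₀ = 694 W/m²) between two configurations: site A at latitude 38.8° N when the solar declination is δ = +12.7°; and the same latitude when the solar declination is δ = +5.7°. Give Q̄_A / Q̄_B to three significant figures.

— Configuration A (φ=+38.8°):
cos H₀ = −tan(+38.8°) tan(+12.700°) = -0.1812, H₀ = 1.7530 rad.
Bracket: H₀ sin φ sin δ + cos φ cos δ sin H₀ = 1.7530×0.62660×0.21985 + 0.77934×0.97553×0.98345 = 0.241490 + 0.747687 = 0.989177.
Q̄ = (S₀/π) × [bracket] = (694/π) × 0.989177 = 218.52 W/m².
— Configuration B (φ=+38.8°):
cos H₀ = −tan(+38.8°) tan(+5.700°) = -0.0803, H₀ = 1.6511 rad.
Bracket: H₀ sin φ sin δ + cos φ cos δ sin H₀ = 1.6511×0.62660×0.09932 + 0.77934×0.99506×0.99677 = 0.102754 + 0.772985 = 0.875739.
Q̄ = (S₀/π) × [bracket] = (694/π) × 0.875739 = 193.46 W/m².
Ratio Q̄_A / Q̄_B = 218.52 / 193.46 = 1.130.

Q̄_A / Q̄_B ≈ 1.13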